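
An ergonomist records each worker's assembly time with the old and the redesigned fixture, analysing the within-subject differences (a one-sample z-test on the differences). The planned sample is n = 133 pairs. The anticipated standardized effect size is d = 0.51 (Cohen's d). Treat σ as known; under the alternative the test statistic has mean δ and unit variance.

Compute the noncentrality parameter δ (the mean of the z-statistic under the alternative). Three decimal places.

δ ≈ 5.882

δ = d·√n = 0.51 × √133 = 5.8816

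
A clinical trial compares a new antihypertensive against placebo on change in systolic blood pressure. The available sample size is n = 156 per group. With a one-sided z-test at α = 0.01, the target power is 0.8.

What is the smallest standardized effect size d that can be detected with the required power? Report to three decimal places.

d ≈ 0.359

Need Φ(δ − 2.326) = 0.8, so δ = 2.326 + 0.842 = 3.168.
δ = d·√(n/2) ⇒ d = δ/√(n/2) = 3.168/√(156/2) = 0.3587.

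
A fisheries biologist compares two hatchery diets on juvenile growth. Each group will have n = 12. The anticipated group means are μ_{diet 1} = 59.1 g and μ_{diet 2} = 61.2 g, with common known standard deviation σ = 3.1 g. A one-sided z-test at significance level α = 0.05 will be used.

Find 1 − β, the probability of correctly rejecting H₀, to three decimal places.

Power ≈ 0.506

Standardized effect: d = |μ_{diet 1} − μ_{diet 2}| / σ = |59.1 − 61.2| / 3.1 = 0.6774
Noncentrality parameter: δ = d·√(n/2) = 0.6774 × √(12/2) = 1.6593
Critical value for a one-sided test at α = 0.05: z_α = 1.645.
Power = Φ(δ − 1.645) = Φ(0.014) = 0.5058.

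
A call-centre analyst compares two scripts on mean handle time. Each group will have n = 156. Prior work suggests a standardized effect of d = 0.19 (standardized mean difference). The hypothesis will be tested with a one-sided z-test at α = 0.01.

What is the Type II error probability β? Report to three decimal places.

Noncentrality parameter: δ = d·√(n/2) = 0.19 × √(156/2) = 1.6780
Critical value for a one-sided test at α = 0.01: z_α = 2.326.
Power = Φ(δ − 2.326) = Φ(-0.648) = 0.2584.
Type II error: β = 1 − power = 1 − 0.2584 = 0.7416.

β ≈ 0.742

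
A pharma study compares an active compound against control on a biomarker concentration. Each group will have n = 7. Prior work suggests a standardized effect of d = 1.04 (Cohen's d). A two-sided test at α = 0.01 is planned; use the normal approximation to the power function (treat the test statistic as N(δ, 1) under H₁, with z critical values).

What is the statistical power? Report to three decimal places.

Power ≈ 0.264

Noncentrality parameter: δ = d·√(n/2) = 1.04 × √(7/2) = 1.9457
Two-sided α = 0.01 → critical value z_{0.005} = 2.576.
Power = Φ(δ − 2.576) + Φ(−δ − 2.576) = Φ(-0.630) + Φ(-4.521) = 0.2643 + 0.0000 = 0.2643.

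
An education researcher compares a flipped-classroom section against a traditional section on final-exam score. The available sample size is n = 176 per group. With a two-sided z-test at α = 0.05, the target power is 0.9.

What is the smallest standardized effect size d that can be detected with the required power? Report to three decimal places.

d ≈ 0.346

Need Φ(δ − 1.960) = 0.9, so δ = 1.960 + 1.282 = 3.242.
(Lower-tail contribution to power is negligible for δ > 0.)
δ = d·√(n/2) ⇒ d = δ/√(n/2) = 3.242/√(176/2) = 0.3455.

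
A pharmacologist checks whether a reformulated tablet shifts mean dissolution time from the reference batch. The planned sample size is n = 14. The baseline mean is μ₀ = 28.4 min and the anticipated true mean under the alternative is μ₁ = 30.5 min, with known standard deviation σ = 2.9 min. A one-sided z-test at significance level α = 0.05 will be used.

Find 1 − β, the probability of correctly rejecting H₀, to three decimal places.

Power ≈ 0.856

Standardized effect: d = |μ₁ − μ₀| / σ = |30.5 − 28.4| / 2.9 = 0.7241
Noncentrality parameter: δ = d·√n = 0.7241 × √14 = 2.7095
One-sided α = 0.05 → critical value z_{0.05} = 1.645.
Power = Φ(δ − 1.645) = Φ(1.065) = 0.8565.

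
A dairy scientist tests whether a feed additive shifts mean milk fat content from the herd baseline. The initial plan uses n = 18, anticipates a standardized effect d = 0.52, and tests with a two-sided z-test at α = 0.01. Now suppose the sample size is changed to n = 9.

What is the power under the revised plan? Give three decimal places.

Power ≈ 0.155

With n = 9: δ = d·√n = 0.52 × √9 = 1.5600. Critical value z_{0.005} = 2.576.
Revised power = Φ(δ − 2.576) + Φ(−δ − 2.576) = Φ(-1.016) + Φ(-4.136) = 0.1549 + 0.0000 = 0.1549.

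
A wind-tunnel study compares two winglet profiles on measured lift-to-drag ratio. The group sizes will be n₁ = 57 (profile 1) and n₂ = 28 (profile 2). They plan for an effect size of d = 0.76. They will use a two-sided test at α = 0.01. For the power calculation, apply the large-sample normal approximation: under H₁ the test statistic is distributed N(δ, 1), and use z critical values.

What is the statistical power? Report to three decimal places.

Noncentrality parameter: δ = d / √(1/n₁ + 1/n₂) = 0.76 / √(1/57 + 1/28) = 3.2932
Critical value for a two-sided test at α = 0.01: z_{α/2} = 2.576.
Power = Φ(δ − 2.576) + Φ(−δ − 2.576) = Φ(0.717) + Φ(-5.869) = 0.7634 + 0.0000 = 0.7634.

Power ≈ 0.763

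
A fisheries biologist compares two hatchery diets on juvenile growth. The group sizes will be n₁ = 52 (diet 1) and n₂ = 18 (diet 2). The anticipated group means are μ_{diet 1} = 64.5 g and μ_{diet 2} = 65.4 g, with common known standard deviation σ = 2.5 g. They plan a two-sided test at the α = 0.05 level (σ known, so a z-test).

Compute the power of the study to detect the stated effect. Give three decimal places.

Standardized effect: d = |μ_{diet 1} − μ_{diet 2}| / σ = |64.5 − 65.4| / 2.5 = 0.3600
Noncentrality parameter: δ = d / √(1/n₁ + 1/n₂) = 0.3600 / √(1/52 + 1/18) = 1.3164
Two-sided α = 0.05 → critical value z_{0.025} = 1.960.
Power = Φ(δ − 1.960) + Φ(−δ − 1.960) = Φ(-0.644) + Φ(-3.276) = 0.2599 + 0.0005 = 0.2605.

Power ≈ 0.260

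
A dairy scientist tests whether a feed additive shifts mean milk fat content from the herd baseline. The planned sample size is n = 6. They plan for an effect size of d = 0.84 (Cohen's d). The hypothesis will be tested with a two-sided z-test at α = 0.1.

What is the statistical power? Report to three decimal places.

Power ≈ 0.660

Noncentrality parameter: δ = d·√n = 0.84 × √6 = 2.0576
Critical value for a two-sided test at α = 0.1: z_{α/2} = 1.645.
Power = Φ(δ − 1.645) + Φ(−δ − 1.645) = Φ(0.413) + Φ(-3.702) = 0.6601 + 0.0001 = 0.6602.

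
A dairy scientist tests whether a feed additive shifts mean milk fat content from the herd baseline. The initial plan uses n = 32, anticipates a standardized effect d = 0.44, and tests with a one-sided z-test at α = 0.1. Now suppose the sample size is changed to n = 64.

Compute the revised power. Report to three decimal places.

Power ≈ 0.987

With n = 64: δ = d·√n = 0.44 × √64 = 3.5200. Critical value z_{0.1} = 1.282.
Revised power = Φ(δ − 1.282) = Φ(2.238) = 0.9874.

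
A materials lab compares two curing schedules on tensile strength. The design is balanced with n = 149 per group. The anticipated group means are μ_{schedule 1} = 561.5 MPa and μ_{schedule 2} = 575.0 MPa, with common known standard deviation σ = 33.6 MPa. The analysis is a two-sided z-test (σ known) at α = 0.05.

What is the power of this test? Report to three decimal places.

Power ≈ 0.934

Standardized effect: d = |μ_{schedule 1} − μ_{schedule 2}| / σ = |561.5 − 575.0| / 33.6 = 0.4018
Noncentrality parameter: δ = d·√(n/2) = 0.4018 × √(149/2) = 3.4679
Critical value for a two-sided test at α = 0.05: z_{α/2} = 1.960.
Power = Φ(δ − 1.960) + Φ(−δ − 1.960) = Φ(1.508) + Φ(-5.428) = 0.9342 + 0.0000 = 0.9342.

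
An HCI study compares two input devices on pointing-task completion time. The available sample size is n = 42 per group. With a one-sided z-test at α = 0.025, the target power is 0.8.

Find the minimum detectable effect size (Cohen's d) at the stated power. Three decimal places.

d ≈ 0.611

Need Φ(δ − 1.960) = 0.8, so δ = 1.960 + 0.842 = 2.802.
δ = d·√(n/2) ⇒ d = δ/√(n/2) = 2.802/√(42/2) = 0.6114.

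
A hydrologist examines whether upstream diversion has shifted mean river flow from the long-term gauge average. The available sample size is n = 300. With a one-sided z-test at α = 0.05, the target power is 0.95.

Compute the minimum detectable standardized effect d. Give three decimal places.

d ≈ 0.190

Required noncentrality: δ = z_{0.05} + z_{0.05} = 1.645 + 1.645 = 3.290.
δ = d·√n ⇒ d = δ/√n = 3.290/√300 = 0.1899.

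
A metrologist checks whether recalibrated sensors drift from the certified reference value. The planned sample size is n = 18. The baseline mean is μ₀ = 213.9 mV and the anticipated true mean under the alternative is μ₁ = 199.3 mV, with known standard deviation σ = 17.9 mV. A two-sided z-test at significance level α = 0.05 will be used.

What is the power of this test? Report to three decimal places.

Power ≈ 0.933

Standardized effect: d = |μ₁ − μ₀| / σ = |199.3 − 213.9| / 17.9 = 0.8156
Noncentrality parameter: δ = d·√n = 0.8156 × √18 = 3.4605
Two-sided α = 0.05 → critical value z_{0.025} = 1.960.
Power = Φ(δ − 1.960) + Φ(−δ − 1.960) = Φ(1.501) + Φ(-5.420) = 0.9333 + 0.0000 = 0.9333.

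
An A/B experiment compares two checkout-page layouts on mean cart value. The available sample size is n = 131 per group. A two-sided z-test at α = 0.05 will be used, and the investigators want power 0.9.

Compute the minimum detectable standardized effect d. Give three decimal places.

d ≈ 0.401

Need Φ(δ − 1.960) = 0.9, so δ = 1.960 + 1.282 = 3.242.
(The second rejection-region term Φ(−δ − z_{α/2}) is negligible and dropped.)
δ = d·√(n/2) ⇒ d = δ/√(n/2) = 3.242/√(131/2) = 0.4005.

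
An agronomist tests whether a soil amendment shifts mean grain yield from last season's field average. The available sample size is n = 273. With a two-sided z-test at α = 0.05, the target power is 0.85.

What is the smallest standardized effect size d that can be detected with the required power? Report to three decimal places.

Required noncentrality: δ = z_{0.025} + z_{0.15} = 1.960 + 1.036 = 2.996.
(The second rejection-region term Φ(−δ − z_{α/2}) is negligible and dropped.)
δ = d·√n ⇒ d = δ/√n = 2.996/√273 = 0.1814.

d ≈ 0.181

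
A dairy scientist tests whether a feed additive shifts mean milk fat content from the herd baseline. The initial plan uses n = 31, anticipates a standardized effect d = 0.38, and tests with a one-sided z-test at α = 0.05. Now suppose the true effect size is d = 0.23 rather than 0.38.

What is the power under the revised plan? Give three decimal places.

Power ≈ 0.358

With d = 0.23: δ = d·√n = 0.23 × √31 = 1.2806. Critical value z_{0.05} = 1.645.
Revised power = Φ(δ − 1.645) = Φ(-0.364) = 0.3578.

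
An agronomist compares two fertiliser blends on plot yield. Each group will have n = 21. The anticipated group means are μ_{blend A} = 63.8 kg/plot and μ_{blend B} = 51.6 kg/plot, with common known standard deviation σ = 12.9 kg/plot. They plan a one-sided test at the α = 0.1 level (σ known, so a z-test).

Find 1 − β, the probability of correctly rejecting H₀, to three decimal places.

Power ≈ 0.963

Standardized effect: d = |μ_{blend A} − μ_{blend B}| / σ = |63.8 − 51.6| / 12.9 = 0.9457
Noncentrality parameter: δ = d·√(n/2) = 0.9457 × √(21/2) = 3.0645
One-sided α = 0.1 → critical value z_{0.1} = 1.282.
Power = Φ(δ − 1.282) = Φ(1.783) = 0.9627.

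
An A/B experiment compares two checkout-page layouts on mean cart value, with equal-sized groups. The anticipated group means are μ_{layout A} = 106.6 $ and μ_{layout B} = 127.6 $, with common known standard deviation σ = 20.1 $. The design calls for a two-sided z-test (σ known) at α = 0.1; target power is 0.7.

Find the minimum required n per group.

Standardized effect: d = |μ_{layout A} − μ_{layout B}| / σ = |106.6 − 127.6| / 20.1 = 1.0448
Set Φ(δ − 1.645) = 0.7; then δ − 1.645 = Φ⁻¹(0.7) = 0.524, giving δ = 2.169.
(The Φ(−δ − z_{α/2}) term is vanishingly small for δ > 0 and is dropped in the standard sample-size formula.)
δ = d·√(n/2) ⇒ n = 2(δ/d)² = 2 × (2.169 / 1.0448)² = 8.62.
Round up to the next whole unit.

n = 9 per group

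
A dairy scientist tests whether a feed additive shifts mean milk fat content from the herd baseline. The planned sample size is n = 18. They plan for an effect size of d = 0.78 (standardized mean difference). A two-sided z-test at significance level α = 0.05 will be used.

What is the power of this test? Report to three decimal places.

Power ≈ 0.911

Noncentrality parameter: δ = d·√n = 0.78 × √18 = 3.3093
Critical value for a two-sided test at α = 0.05: z_{α/2} = 1.960.
Power = Φ(δ − 1.960) + Φ(−δ − 1.960) = Φ(1.349) + Φ(-5.269) = 0.9114 + 0.0000 = 0.9114.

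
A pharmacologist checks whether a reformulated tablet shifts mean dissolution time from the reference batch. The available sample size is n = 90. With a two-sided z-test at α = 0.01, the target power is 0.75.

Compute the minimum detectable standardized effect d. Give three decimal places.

d ≈ 0.343

Required noncentrality: δ = z_{0.005} + z_{0.25} = 2.576 + 0.674 = 3.250.
(Lower-tail contribution to power is negligible for δ > 0.)
δ = d·√n ⇒ d = δ/√n = 3.250/√90 = 0.3426.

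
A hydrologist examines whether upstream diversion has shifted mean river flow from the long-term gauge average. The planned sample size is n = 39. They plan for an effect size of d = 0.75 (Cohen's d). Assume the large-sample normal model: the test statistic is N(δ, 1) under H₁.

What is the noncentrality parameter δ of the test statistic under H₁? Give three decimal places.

The noncentrality parameter scales effect size by the design's sample-size factor: δ = d·√n = 0.75 × √39 = 4.6837

δ ≈ 4.684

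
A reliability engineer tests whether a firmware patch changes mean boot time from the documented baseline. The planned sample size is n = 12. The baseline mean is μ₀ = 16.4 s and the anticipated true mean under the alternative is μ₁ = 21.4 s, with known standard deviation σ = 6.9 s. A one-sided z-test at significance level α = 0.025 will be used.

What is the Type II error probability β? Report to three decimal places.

β ≈ 0.291

Standardized effect: d = |μ₁ − μ₀| / σ = |21.4 − 16.4| / 6.9 = 0.7246
Noncentrality parameter: δ = d·√n = 0.7246 × √12 = 2.5102
Critical value for a one-sided test at α = 0.025: z_α = 1.960.
Power = Φ(δ − 1.960) = Φ(0.550) = 0.7089.
Type II error: β = 1 − power = 1 − 0.7089 = 0.2911.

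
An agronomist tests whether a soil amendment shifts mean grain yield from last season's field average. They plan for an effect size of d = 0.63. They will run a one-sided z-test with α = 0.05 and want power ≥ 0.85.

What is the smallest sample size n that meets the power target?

n = 19

For power 0.85 need Φ(δ − z_{0.05}) = 0.85, so δ = z_{0.05} + z_{0.15} = 1.645 + 1.036 = 2.681.
δ = d·√n ⇒ n = (δ/d)² = (2.681 / 0.63)² = 18.11.
Round up to the next whole unit.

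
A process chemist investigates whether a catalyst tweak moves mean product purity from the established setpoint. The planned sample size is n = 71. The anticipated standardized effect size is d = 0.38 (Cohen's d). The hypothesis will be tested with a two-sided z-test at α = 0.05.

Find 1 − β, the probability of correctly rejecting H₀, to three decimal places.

Noncentrality parameter: δ = d·√n = 0.38 × √71 = 3.2019
Two-sided α = 0.05 → critical value z_{0.025} = 1.960.
Power = Φ(δ − 1.960) + Φ(−δ − 1.960) = Φ(1.242) + Φ(-5.162) = 0.8929 + 0.0000 = 0.8929.

Power ≈ 0.893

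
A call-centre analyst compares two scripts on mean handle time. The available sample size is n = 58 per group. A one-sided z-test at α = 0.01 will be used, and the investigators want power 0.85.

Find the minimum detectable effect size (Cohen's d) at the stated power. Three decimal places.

Required noncentrality: δ = z_{0.01} + z_{0.15} = 2.326 + 1.036 = 3.363.
δ = d·√(n/2) ⇒ d = δ/√(n/2) = 3.363/√(58/2) = 0.6245.

d ≈ 0.624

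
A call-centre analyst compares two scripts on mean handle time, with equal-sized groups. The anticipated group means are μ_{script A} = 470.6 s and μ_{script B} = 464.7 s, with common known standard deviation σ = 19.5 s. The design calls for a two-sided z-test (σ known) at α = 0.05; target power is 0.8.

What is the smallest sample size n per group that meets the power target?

Standardized effect: d = |μ_{script A} − μ_{script B}| / σ = |470.6 − 464.7| / 19.5 = 0.3026
Set Φ(δ − 1.960) = 0.8; then δ − 1.960 = Φ⁻¹(0.8) = 0.842, giving δ = 2.802.
(The Φ(−δ − z_{α/2}) term is vanishingly small for δ > 0 and is dropped in the standard sample-size formula.)
δ = d·√(n/2) ⇒ n = 2(δ/d)² = 2 × (2.802 / 0.3026)² = 171.48.
Round up to the next whole unit.

n = 172 per group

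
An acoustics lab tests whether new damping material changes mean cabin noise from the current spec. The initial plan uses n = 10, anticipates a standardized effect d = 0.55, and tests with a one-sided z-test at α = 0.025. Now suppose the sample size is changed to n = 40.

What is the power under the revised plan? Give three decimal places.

With n = 40: δ = d·√n = 0.55 × √40 = 3.4785. Critical value z_{0.025} = 1.960.
Revised power = Φ(δ − 1.960) = Φ(1.519) = 0.9356.

Power ≈ 0.936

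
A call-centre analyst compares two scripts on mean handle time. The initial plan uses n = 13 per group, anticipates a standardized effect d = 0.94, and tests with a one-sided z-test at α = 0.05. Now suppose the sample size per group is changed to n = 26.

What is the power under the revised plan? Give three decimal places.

Power ≈ 0.959

With n = 26 per group: δ = d·√(n/2) = 0.94 × √(26/2) = 3.3892. Critical value z_{0.05} = 1.645.
Revised power = Φ(δ − 1.645) = Φ(1.744) = 0.9595.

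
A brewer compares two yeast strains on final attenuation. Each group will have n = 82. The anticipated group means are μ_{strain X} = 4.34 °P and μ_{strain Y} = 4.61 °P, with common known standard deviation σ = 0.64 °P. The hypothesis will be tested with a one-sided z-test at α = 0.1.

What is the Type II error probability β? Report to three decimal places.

β ≈ 0.078

Standardized effect: d = |μ_{strain X} − μ_{strain Y}| / σ = |4.34 − 4.61| / 0.64 = 0.4219
Noncentrality parameter: δ = d·√(n/2) = 0.4219 × √(82/2) = 2.7013
Critical value for a one-sided test at α = 0.1: z_α = 1.282.
Power = P(Z > 1.282 − δ) = Φ(1.420) = 0.9222.
Type II error: β = 1 − power = 1 − 0.9222 = 0.0778.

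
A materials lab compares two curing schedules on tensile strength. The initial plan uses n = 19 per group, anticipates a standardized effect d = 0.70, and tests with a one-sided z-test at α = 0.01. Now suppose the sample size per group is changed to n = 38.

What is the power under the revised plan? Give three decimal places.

With n = 38 per group: δ = d·√(n/2) = 0.70 × √(38/2) = 3.0512. Critical value z_{0.01} = 2.326.
Revised power = P(Z > 2.326 − δ) = Φ(0.725) = 0.7657.

Power ≈ 0.766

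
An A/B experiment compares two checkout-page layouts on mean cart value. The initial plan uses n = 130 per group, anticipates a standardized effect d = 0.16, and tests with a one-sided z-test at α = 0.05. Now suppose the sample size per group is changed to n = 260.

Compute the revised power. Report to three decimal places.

With n = 260 per group: δ = d·√(n/2) = 0.16 × √(260/2) = 1.8243. Critical value z_{0.05} = 1.645.
Revised power = P(Z > 1.645 − δ) = Φ(0.179) = 0.5712.

Power ≈ 0.571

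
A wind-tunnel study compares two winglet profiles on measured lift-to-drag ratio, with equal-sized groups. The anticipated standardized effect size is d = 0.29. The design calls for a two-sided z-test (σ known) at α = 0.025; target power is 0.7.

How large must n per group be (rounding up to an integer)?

For power 0.7 need Φ(δ − z_{0.0125}) = 0.7, so δ = z_{0.0125} + z_{0.30} = 2.241 + 0.524 = 2.766.
(For δ > 0 the lower-tail rejection region contributes negligibly to power, so the one-term inversion is standard.)
δ = d·√(n/2) ⇒ n = 2(δ/d)² = 2 × (2.766 / 0.29)² = 181.92.
Rounding up, n = 182 per group.

n = 182 per group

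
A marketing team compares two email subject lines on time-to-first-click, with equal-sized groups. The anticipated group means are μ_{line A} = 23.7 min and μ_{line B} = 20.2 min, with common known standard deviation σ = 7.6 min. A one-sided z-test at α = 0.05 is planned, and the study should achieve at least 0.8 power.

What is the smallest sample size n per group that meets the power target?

n = 59 per group

Standardized effect: d = |μ_{line A} − μ_{line B}| / σ = |23.7 − 20.2| / 7.6 = 0.4605
For power 0.8 need Φ(δ − z_{0.05}) = 0.8, so δ = z_{0.05} + z_{0.20} = 1.645 + 0.842 = 2.486.
δ = d·√(n/2) ⇒ n = 2(δ/d)² = 2 × (2.486 / 0.4605)² = 58.30.
Round up to the next whole unit.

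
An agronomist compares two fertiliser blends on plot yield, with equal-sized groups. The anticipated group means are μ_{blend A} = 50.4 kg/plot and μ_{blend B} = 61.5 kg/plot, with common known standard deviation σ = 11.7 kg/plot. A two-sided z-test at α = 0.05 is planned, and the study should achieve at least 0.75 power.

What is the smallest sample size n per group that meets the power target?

n = 16 per group

Standardized effect: d = |μ_{blend A} − μ_{blend B}| / σ = |50.4 − 61.5| / 11.7 = 0.9487
Set Φ(δ − 1.960) = 0.75; then δ − 1.960 = Φ⁻¹(0.75) = 0.674, giving δ = 2.634.
(For δ > 0 the lower-tail rejection region contributes negligibly to power, so the one-term inversion is standard.)
δ = d·√(n/2) ⇒ n = 2(δ/d)² = 2 × (2.634 / 0.9487)² = 15.42.
Rounding up, n = 16 per group.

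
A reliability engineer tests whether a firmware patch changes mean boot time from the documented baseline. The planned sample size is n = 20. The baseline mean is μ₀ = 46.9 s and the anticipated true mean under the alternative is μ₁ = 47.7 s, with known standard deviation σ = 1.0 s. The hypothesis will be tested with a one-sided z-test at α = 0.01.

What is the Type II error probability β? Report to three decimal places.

Standardized effect: d = |μ₁ − μ₀| / σ = |47.7 − 46.9| / 1.0 = 0.8000
Noncentrality parameter: δ = d·√n = 0.8000 × √20 = 3.5777
One-sided α = 0.01 → critical value z_{0.01} = 2.326.
Power = Φ(δ − 2.326) = Φ(1.251) = 0.8946.
Type II error: β = 1 − power = 1 − 0.8946 = 0.1054.

β ≈ 0.105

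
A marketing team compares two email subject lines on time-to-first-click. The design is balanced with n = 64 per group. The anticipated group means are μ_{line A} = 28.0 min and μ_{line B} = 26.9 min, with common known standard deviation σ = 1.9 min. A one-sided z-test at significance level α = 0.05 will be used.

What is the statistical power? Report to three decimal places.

Power ≈ 0.948

Standardized effect: d = |μ_{line A} − μ_{line B}| / σ = |28.0 − 26.9| / 1.9 = 0.5789
Noncentrality parameter: δ = d·√(n/2) = 0.5789 × √(64/2) = 3.2750
One-sided α = 0.05 → critical value z_{0.05} = 1.645.
Power = Φ(δ − 1.645) = Φ(1.630) = 0.9485.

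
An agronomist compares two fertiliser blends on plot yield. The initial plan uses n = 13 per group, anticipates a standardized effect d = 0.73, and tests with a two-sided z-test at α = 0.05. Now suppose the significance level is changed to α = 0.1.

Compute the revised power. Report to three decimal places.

δ = d·√(n/2) = 0.73 × √(13/2) = 1.8611 (unchanged). New critical value: z_{0.05} = 1.645.
Revised power = Φ(δ − 1.645) + Φ(−δ − 1.645) = Φ(0.216) + Φ(-3.506) = 0.5856 + 0.0002 = 0.5858.

Power ≈ 0.586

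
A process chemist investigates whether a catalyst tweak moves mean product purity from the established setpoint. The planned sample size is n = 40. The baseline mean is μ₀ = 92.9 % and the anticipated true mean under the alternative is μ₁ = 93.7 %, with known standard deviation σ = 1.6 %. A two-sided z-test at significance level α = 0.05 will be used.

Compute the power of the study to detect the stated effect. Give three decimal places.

Power ≈ 0.885

Standardized effect: d = |μ₁ − μ₀| / σ = |93.7 − 92.9| / 1.6 = 0.5000
Noncentrality parameter: δ = d·√n = 0.5000 × √40 = 3.1623
Critical value for a two-sided test at α = 0.05: z_{α/2} = 1.960.
Power = Φ(δ − 1.960) + Φ(−δ − 1.960) = Φ(1.202) + Φ(-5.122) = 0.8854 + 0.0000 = 0.8854.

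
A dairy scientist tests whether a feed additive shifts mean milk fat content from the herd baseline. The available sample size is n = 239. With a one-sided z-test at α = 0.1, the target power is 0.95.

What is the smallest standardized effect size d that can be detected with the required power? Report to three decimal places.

Need Φ(δ − 1.282) = 0.95, so δ = 1.282 + 1.645 = 2.926.
δ = d·√n ⇒ d = δ/√n = 2.926/√239 = 0.1893.

d ≈ 0.189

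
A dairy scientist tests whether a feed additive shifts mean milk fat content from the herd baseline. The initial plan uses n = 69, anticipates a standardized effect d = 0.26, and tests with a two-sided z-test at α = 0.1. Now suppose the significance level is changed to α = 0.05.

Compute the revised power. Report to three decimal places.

Power ≈ 0.579

δ = d·√n = 0.26 × √69 = 2.1597 (unchanged). New critical value: z_{0.025} = 1.960.
Revised power = Φ(δ − 1.960) + Φ(−δ − 1.960) = Φ(0.200) + Φ(-4.120) = 0.5792 + 0.0000 = 0.5792.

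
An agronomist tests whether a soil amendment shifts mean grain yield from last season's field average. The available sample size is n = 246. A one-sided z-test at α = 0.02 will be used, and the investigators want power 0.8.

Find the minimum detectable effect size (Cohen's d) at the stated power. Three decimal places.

Required noncentrality: δ = z_{0.02} + z_{0.20} = 2.054 + 0.842 = 2.895.
δ = d·√n ⇒ d = δ/√n = 2.895/√246 = 0.1846.

d ≈ 0.185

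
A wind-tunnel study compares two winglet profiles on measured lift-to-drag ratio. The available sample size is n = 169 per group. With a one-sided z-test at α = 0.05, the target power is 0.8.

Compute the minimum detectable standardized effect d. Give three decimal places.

d ≈ 0.270

Required noncentrality: δ = z_{0.05} + z_{0.20} = 1.645 + 0.842 = 2.486.
δ = d·√(n/2) ⇒ d = δ/√(n/2) = 2.486/√(169/2) = 0.2705.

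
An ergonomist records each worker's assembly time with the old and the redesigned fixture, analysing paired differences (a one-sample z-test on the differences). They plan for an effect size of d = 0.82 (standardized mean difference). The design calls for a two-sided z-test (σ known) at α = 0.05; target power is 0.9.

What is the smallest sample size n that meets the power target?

For power 0.9 need Φ(δ − z_{0.025}) = 0.9, so δ = z_{0.025} + z_{0.10} = 1.960 + 1.282 = 3.242.
(The Φ(−δ − z_{α/2}) term is vanishingly small for δ > 0 and is dropped in the standard sample-size formula.)
δ = d·√n ⇒ n = (δ/d)² = (3.242 / 0.82)² = 15.63.
Round up to the next whole unit.

n = 16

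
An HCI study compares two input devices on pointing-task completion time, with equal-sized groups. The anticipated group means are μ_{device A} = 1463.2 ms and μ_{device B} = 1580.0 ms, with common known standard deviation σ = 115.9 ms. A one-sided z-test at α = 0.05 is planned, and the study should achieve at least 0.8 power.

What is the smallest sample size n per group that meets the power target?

Standardized effect: d = |μ_{device A} − μ_{device B}| / σ = |1463.2 − 1580.0| / 115.9 = 1.0078
Set Φ(δ − 1.645) = 0.8; then δ − 1.645 = Φ⁻¹(0.8) = 0.842, giving δ = 2.486.
δ = d·√(n/2) ⇒ n = 2(δ/d)² = 2 × (2.486 / 1.0078)² = 12.18.
Round up to the next whole unit.

n = 13 per group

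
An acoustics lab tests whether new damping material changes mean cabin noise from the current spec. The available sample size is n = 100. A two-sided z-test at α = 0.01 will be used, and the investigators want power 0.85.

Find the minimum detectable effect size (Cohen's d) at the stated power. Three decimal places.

Required noncentrality: δ = z_{0.005} + z_{0.15} = 2.576 + 1.036 = 3.612.
(Lower-tail contribution to power is negligible for δ > 0.)
δ = d·√n ⇒ d = δ/√n = 3.612/√100 = 0.3612.

d ≈ 0.361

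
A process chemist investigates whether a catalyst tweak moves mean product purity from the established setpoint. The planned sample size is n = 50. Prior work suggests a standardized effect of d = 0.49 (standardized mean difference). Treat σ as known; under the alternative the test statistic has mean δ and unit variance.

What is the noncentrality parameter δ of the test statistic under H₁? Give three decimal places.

The noncentrality parameter scales effect size by the design's sample-size factor: δ = d·√n = 0.49 × √50 = 3.4648

δ ≈ 3.465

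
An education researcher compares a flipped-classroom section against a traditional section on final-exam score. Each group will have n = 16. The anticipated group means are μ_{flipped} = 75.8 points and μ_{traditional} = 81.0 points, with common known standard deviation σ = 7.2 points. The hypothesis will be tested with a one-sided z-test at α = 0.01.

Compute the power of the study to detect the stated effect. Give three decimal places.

Standardized effect: d = |μ_{flipped} − μ_{traditional}| / σ = |75.8 − 81.0| / 7.2 = 0.7222
Noncentrality parameter: δ = d·√(n/2) = 0.7222 × √(16/2) = 2.0428
Critical value for a one-sided test at α = 0.01: z_α = 2.326.
Power = P(Z > 2.326 − δ) = Φ(-0.284) = 0.3884.

Power ≈ 0.388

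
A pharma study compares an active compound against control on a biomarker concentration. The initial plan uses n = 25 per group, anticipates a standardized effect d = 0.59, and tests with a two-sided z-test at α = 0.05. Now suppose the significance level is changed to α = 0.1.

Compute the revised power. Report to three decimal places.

δ = d·√(n/2) = 0.59 × √(25/2) = 2.0860 (unchanged). New critical value: z_{0.05} = 1.645.
Revised power = Φ(δ − 1.645) + Φ(−δ − 1.645) = Φ(0.441) + Φ(-3.731) = 0.6704 + 0.0001 = 0.6705.

Power ≈ 0.671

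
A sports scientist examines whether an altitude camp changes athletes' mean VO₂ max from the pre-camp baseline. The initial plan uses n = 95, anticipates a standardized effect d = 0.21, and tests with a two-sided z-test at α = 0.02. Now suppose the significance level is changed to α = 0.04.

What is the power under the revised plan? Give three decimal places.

Power ≈ 0.497

δ = d·√n = 0.21 × √95 = 2.0468 (unchanged). New critical value: z_{0.02} = 2.054.
Revised power = Φ(δ − 2.054) + Φ(−δ − 2.054) = Φ(-0.007) + Φ(-4.101) = 0.4972 + 0.0000 = 0.4973.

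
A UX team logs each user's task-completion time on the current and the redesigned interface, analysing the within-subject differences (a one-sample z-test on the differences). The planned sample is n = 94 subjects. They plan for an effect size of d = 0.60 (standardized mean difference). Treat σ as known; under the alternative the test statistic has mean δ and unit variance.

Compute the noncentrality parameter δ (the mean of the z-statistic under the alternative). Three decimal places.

The noncentrality parameter scales effect size by the design's sample-size factor: δ = d·√n = 0.60 × √94 = 5.8172

δ ≈ 5.817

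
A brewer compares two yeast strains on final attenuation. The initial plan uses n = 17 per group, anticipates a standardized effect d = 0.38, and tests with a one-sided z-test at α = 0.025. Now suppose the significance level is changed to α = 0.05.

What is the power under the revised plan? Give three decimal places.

δ = d·√(n/2) = 0.38 × √(17/2) = 1.1079 (unchanged). New critical value: z_{0.05} = 1.645.
Revised power = Φ(δ − 1.645) = Φ(-0.537) = 0.2956.

Power ≈ 0.296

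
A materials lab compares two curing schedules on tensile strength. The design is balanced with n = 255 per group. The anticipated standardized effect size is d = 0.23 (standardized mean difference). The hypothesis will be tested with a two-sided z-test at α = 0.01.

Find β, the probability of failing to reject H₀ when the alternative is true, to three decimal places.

Noncentrality parameter: δ = d·√(n/2) = 0.23 × √(255/2) = 2.5971
Two-sided α = 0.01 → critical value z_{0.005} = 2.576.
Power = Φ(δ − 2.576) + Φ(−δ − 2.576) = Φ(0.021) + Φ(-5.173) = 0.5085 + 0.0000 = 0.5085.
Type II error: β = 1 − power = 1 − 0.5085 = 0.4915.

β ≈ 0.492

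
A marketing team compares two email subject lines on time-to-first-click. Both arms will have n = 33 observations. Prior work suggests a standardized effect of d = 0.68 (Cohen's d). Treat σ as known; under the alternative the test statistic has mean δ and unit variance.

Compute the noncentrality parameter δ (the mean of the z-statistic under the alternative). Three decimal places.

δ ≈ 2.762

δ = d·√(n/2) = 0.68 × √(33/2) = 2.7622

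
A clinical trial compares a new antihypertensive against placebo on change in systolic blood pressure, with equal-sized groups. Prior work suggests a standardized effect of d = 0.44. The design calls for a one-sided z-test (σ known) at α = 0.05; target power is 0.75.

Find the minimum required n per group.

Set Φ(δ − 1.645) = 0.75; then δ − 1.645 = Φ⁻¹(0.75) = 0.674, giving δ = 2.319.
δ = d·√(n/2) ⇒ n = 2(δ/d)² = 2 × (2.319 / 0.44)² = 55.57.
Rounding up, n = 56 per group.

n = 56 per group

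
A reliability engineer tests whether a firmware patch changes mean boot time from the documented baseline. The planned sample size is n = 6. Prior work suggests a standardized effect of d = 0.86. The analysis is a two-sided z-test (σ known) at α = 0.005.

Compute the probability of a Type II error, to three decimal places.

Noncentrality parameter: δ = d·√n = 0.86 × √6 = 2.1066
Critical value for a two-sided test at α = 0.005: z_{α/2} = 2.807.
Power = Φ(δ − 2.807) + Φ(−δ − 2.807) = Φ(-0.700) + Φ(-4.914) = 0.2418 + 0.0000 = 0.2418.
Type II error: β = 1 − power = 1 − 0.2418 = 0.7582.

β ≈ 0.758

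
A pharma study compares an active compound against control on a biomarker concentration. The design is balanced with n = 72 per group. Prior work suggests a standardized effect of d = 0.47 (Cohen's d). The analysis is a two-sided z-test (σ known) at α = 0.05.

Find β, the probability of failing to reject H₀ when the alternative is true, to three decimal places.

Noncentrality parameter: δ = d·√(n/2) = 0.47 × √(72/2) = 2.8200
Critical value for a two-sided test at α = 0.05: z_{α/2} = 1.960.
Power = Φ(δ − 1.960) + Φ(−δ − 1.960) = Φ(0.860) + Φ(-4.780) = 0.8051 + 0.0000 = 0.8051.
Type II error: β = 1 − power = 1 − 0.8051 = 0.1949.

β ≈ 0.195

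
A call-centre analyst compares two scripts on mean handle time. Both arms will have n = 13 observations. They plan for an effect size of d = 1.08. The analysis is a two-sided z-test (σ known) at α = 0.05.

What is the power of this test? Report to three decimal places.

Noncentrality parameter: δ = d·√(n/2) = 1.08 × √(13/2) = 2.7535
Critical value for a two-sided test at α = 0.05: z_{α/2} = 1.960.
Power = Φ(δ − 1.960) + Φ(−δ − 1.960) = Φ(0.794) + Φ(-4.713) = 0.7863 + 0.0000 = 0.7863.

Power ≈ 0.786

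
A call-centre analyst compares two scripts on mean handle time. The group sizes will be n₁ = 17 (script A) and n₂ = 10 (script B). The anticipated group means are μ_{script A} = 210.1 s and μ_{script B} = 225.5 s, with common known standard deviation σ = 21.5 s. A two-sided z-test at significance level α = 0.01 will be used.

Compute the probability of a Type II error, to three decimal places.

β ≈ 0.782

Standardized effect: d = |μ_{script A} − μ_{script B}| / σ = |210.1 − 225.5| / 21.5 = 0.7163
Noncentrality parameter: δ = d / √(1/n₁ + 1/n₂) = 0.7163 / √(1/17 + 1/10) = 1.7973
Two-sided α = 0.01 → critical value z_{0.005} = 2.576.
Power = Φ(δ − 2.576) + Φ(−δ − 2.576) = Φ(-0.779) + Φ(-4.373) = 0.2181 + 0.0000 = 0.2181.
Type II error: β = 1 − power = 1 − 0.2181 = 0.7819.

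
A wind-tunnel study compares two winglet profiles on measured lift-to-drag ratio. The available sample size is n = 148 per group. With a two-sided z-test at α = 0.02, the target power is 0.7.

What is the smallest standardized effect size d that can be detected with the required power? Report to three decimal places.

Need Φ(δ − 2.326) = 0.7, so δ = 2.326 + 0.524 = 2.851.
(The second rejection-region term Φ(−δ − z_{α/2}) is negligible and dropped.)
δ = d·√(n/2) ⇒ d = δ/√(n/2) = 2.851/√(148/2) = 0.3314.

d ≈ 0.331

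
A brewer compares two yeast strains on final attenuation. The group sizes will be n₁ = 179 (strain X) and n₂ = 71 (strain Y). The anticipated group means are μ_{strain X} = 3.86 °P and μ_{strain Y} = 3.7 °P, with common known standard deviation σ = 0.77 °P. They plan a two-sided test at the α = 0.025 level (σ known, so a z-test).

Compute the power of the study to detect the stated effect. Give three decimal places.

Standardized effect: d = |μ_{strain X} − μ_{strain Y}| / σ = |3.86 − 3.7| / 0.77 = 0.2078
Noncentrality parameter: δ = d / √(1/n₁ + 1/n₂) = 0.2078 / √(1/179 + 1/71) = 1.4815
Critical value for a two-sided test at α = 0.025: z_{α/2} = 2.241.
Power = Φ(δ − 2.241) + Φ(−δ − 2.241) = Φ(-0.760) + Φ(-3.723) = 0.2237 + 0.0001 = 0.2238.

Power ≈ 0.224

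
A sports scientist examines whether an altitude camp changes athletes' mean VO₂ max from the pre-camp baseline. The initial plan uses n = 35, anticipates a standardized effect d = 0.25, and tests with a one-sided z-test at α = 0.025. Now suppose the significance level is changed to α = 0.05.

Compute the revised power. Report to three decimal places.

δ = d·√n = 0.25 × √35 = 1.4790 (unchanged). New critical value: z_{0.05} = 1.645.
Revised power = Φ(δ − 1.645) = Φ(-0.166) = 0.4341.

Power ≈ 0.434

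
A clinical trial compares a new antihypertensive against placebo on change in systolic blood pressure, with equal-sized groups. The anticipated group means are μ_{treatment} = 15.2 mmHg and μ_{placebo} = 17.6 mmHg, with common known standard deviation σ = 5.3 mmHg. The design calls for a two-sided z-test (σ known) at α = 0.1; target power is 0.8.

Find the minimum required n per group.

Standardized effect: d = |μ_{treatment} − μ_{placebo}| / σ = |15.2 − 17.6| / 5.3 = 0.4528
For power 0.8 need Φ(δ − z_{0.05}) = 0.8, so δ = z_{0.05} + z_{0.20} = 1.645 + 0.842 = 2.486.
(Ignoring the negligible lower-tail rejection probability gives the usual closed-form inversion.)
δ = d·√(n/2) ⇒ n = 2(δ/d)² = 2 × (2.486 / 0.4528)² = 60.30.
Round up to the next whole unit.

n = 61 per group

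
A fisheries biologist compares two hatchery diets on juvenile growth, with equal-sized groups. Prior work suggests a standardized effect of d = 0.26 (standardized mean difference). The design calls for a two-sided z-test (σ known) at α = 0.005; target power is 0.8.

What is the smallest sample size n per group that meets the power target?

n = 394 per group

For power 0.8 need Φ(δ − z_{0.0025}) = 0.8, so δ = z_{0.0025} + z_{0.20} = 2.807 + 0.842 = 3.649.
(The Φ(−δ − z_{α/2}) term is vanishingly small for δ > 0 and is dropped in the standard sample-size formula.)
δ = d·√(n/2) ⇒ n = 2(δ/d)² = 2 × (3.649 / 0.26)² = 393.87.
Round up to the next whole unit.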